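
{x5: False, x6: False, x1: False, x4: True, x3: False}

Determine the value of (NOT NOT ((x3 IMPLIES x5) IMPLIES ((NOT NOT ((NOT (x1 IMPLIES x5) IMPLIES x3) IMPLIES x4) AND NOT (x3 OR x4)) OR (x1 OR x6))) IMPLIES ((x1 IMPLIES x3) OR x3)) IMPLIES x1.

x3 IMPLIES x5 = False IMPLIES False = True
x1 IMPLIES x5 = False IMPLIES False = True
NOT (x1 IMPLIES x5) = NOT True = False
NOT (x1 IMPLIES x5) IMPLIES x3 = False IMPLIES False = True
(NOT (x1 IMPLIES x5) IMPLIES x3) IMPLIES x4 = True IMPLIES True = True
NOT ((NOT (x1 IMPLIES x5) IMPLIES x3) IMPLIES x4) = NOT True = False
NOT NOT ((NOT (x1 IMPLIES x5) IMPLIES x3) IMPLIES x4) = NOT False = True
x3 OR x4 = False OR True = True
NOT (x3 OR x4) = NOT True = False
NOT NOT ((NOT (x1 IMPLIES x5) IMPLIES x3) IMPLIES x4) AND NOT (x3 OR x4) = True AND False = False
x1 OR x6 = False OR False = False
(NOT NOT ((NOT (x1 IMPLIES x5) IMPLIES x3) IMPLIES x4) AND NOT (x3 OR x4)) OR (x1 OR x6) = False OR False = False
(x3 IMPLIES x5) IMPLIES ((NOT NOT ((NOT (x1 IMPLIES x5) IMPLIES x3) IMPLIES x4) AND NOT (x3 OR x4)) OR (x1 OR x6)) = True IMPLIES False = False
NOT ((x3 IMPLIES x5) IMPLIES ((NOT NOT ((NOT (x1 IMPLIES x5) IMPLIES x3) IMPLIES x4) AND NOT (x3 OR x4)) OR (x1 OR x6))) = NOT False = True
NOT NOT ((x3 IMPLIES x5) IMPLIES ((NOT NOT ((NOT (x1 IMPLIES x5) IMPLIES x3) IMPLIES x4) AND NOT (x3 OR x4)) OR (x1 OR x6))) = NOT True = False
x1 IMPLIES x3 = False IMPLIES False = True
(x1 IMPLIES x3) OR x3 = True OR False = True
NOT NOT ((x3 IMPLIES x5) IMPLIES ((NOT NOT ((NOT (x1 IMPLIES x5) IMPLIES x3) IMPLIES x4) AND NOT (x3 OR x4)) OR (x1 OR x6))) IMPLIES ((x1 IMPLIES x3) OR x3) = False IMPLIES True = True
(NOT NOT ((x3 IMPLIES x5) IMPLIES ((NOT NOT ((NOT (x1 IMPLIES x5) IMPLIES x3) IMPLIES x4) AND NOT (x3 OR x4)) OR (x1 OR x6))) IMPLIES ((x1 IMPLIES x3) OR x3)) IMPLIES x1 = True IMPLIES False = False

False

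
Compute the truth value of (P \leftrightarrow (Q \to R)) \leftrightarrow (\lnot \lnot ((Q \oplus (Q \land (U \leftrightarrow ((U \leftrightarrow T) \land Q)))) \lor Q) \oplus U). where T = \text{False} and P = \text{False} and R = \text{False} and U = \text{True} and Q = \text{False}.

\text{False}

Q \to R = \text{False} \to \text{False} = \text{True}
P \leftrightarrow (Q \to R) = \text{False} \leftrightarrow \text{True} = \text{False}
U \leftrightarrow T = \text{True} \leftrightarrow \text{False} = \text{False}
(U \leftrightarrow T) \land Q = \text{False} \land \text{False} = \text{False}
U \leftrightarrow ((U \leftrightarrow T) \land Q) = \text{True} \leftrightarrow \text{False} = \text{False}
Q \land (U \leftrightarrow ((U \leftrightarrow T) \land Q)) = \text{False} \land \text{False} = \text{False}
Q \oplus (Q \land (U \leftrightarrow ((U \leftrightarrow T) \land Q))) = \text{False} \oplus \text{False} = \text{False}
(Q \oplus (Q \land (U \leftrightarrow ((U \leftrightarrow T) \land Q)))) \lor Q = \text{False} \lor \text{False} = \text{False}
\lnot ((Q \oplus (Q \land (U \leftrightarrow ((U \leftrightarrow T) \land Q)))) \lor Q) = \lnot \text{False} = \text{True}
\lnot \lnot ((Q \oplus (Q \land (U \leftrightarrow ((U \leftrightarrow T) \land Q)))) \lor Q) = \lnot \text{True} = \text{False}
\lnot \lnot ((Q \oplus (Q \land (U \leftrightarrow ((U \leftrightarrow T) \land Q)))) \lor Q) \oplus U = \text{False} \oplus \text{True} = \text{True}
(P \leftrightarrow (Q \to R)) \leftrightarrow (\lnot \lnot ((Q \oplus (Q \land (U \leftrightarrow ((U \leftrightarrow T) \land Q)))) \lor Q) \oplus U) = \text{False} \leftrightarrow \text{True} = \text{False}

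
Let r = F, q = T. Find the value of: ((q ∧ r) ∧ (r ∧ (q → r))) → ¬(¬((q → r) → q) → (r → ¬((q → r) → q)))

T

q ∧ r = T ∧ F = F
q → r = T → F = F
r ∧ (q → r) = F ∧ F = F
(q ∧ r) ∧ (r ∧ (q → r)) = F ∧ F = F
q → r = T → F = F
(q → r) → q = F → T = T
¬((q → r) → q) = ¬T = F
q → r = T → F = F
(q → r) → q = F → T = T
¬((q → r) → q) = ¬T = F
r → ¬((q → r) → q) = F → F = T
¬((q → r) → q) → (r → ¬((q → r) → q)) = F → T = T
¬(¬((q → r) → q) → (r → ¬((q → r) → q))) = ¬T = F
((q ∧ r) ∧ (r ∧ (q → r))) → ¬(¬((q → r) → q) → (r → ¬((q → r) → q))) = F → F = T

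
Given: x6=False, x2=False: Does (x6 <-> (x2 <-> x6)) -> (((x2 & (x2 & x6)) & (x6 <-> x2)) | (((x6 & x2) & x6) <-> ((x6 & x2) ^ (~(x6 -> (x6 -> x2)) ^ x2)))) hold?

True

x2 <-> x6 = False <-> False = True
x6 <-> (x2 <-> x6) = False <-> True = False
x2 & x6 = False & False = False
x2 & (x2 & x6) = False & False = False
x6 <-> x2 = False <-> False = True
(x2 & (x2 & x6)) & (x6 <-> x2) = False & True = False
x6 & x2 = False & False = False
(x6 & x2) & x6 = False & False = False
x6 & x2 = False & False = False
x6 -> x2 = False -> False = True
x6 -> (x6 -> x2) = False -> True = True
~(x6 -> (x6 -> x2)) = ~True = False
~(x6 -> (x6 -> x2)) ^ x2 = False ^ False = False
(x6 & x2) ^ (~(x6 -> (x6 -> x2)) ^ x2) = False ^ False = False
((x6 & x2) & x6) <-> ((x6 & x2) ^ (~(x6 -> (x6 -> x2)) ^ x2)) = False <-> False = True
((x2 & (x2 & x6)) & (x6 <-> x2)) | (((x6 & x2) & x6) <-> ((x6 & x2) ^ (~(x6 -> (x6 -> x2)) ^ x2))) = False | True = True
(x6 <-> (x2 <-> x6)) -> (((x2 & (x2 & x6)) & (x6 <-> x2)) | (((x6 & x2) & x6) <-> ((x6 & x2) ^ (~(x6 -> (x6 -> x2)) ^ x2)))) = False -> True = True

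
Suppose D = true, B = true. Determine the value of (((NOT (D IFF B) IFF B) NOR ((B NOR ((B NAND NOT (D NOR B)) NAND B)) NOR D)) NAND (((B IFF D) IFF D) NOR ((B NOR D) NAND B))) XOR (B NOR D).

true

D IFF B = true IFF true = true
NOT (D IFF B) = NOT true = false
NOT (D IFF B) IFF B = false IFF true = false
D NOR B = true NOR true = false
NOT (D NOR B) = NOT false = true
B NAND NOT (D NOR B) = true NAND true = false
(B NAND NOT (D NOR B)) NAND B = false NAND true = true
B NOR ((B NAND NOT (D NOR B)) NAND B) = true NOR true = false
(B NOR ((B NAND NOT (D NOR B)) NAND B)) NOR D = false NOR true = false
(NOT (D IFF B) IFF B) NOR ((B NOR ((B NAND NOT (D NOR B)) NAND B)) NOR D) = false NOR false = true
B IFF D = true IFF true = true
(B IFF D) IFF D = true IFF true = true
B NOR D = true NOR true = false
(B NOR D) NAND B = false NAND true = true
((B IFF D) IFF D) NOR ((B NOR D) NAND B) = true NOR true = false
((NOT (D IFF B) IFF B) NOR ((B NOR ((B NAND NOT (D NOR B)) NAND B)) NOR D)) NAND (((B IFF D) IFF D) NOR ((B NOR D) NAND B)) = true NAND false = true
B NOR D = true NOR true = false
(((NOT (D IFF B) IFF B) NOR ((B NOR ((B NAND NOT (D NOR B)) NAND B)) NOR D)) NAND (((B IFF D) IFF D) NOR ((B NOR D) NAND B))) XOR (B NOR D) = true XOR false = true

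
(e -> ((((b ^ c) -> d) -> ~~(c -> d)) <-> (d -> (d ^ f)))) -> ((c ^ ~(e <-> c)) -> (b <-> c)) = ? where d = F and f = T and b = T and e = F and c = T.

b ^ c = T ^ T = F
(b ^ c) -> d = F -> F = T
c -> d = T -> F = F
~(c -> d) = ~F = T
~~(c -> d) = ~T = F
((b ^ c) -> d) -> ~~(c -> d) = T -> F = F
d ^ f = F ^ T = T
d -> (d ^ f) = F -> T = T
(((b ^ c) -> d) -> ~~(c -> d)) <-> (d -> (d ^ f)) = F <-> T = F
e -> ((((b ^ c) -> d) -> ~~(c -> d)) <-> (d -> (d ^ f))) = F -> F = T
e <-> c = F <-> T = F
~(e <-> c) = ~F = T
c ^ ~(e <-> c) = T ^ T = F
b <-> c = T <-> T = T
(c ^ ~(e <-> c)) -> (b <-> c) = F -> T = T
(e -> ((((b ^ c) -> d) -> ~~(c -> d)) <-> (d -> (d ^ f)))) -> ((c ^ ~(e <-> c)) -> (b <-> c)) = T -> T = T

T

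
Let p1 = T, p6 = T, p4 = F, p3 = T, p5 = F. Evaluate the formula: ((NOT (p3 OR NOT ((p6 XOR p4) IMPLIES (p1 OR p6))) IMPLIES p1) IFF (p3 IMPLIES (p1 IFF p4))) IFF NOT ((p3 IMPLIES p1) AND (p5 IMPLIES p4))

p6 XOR p4 = T XOR F = T
p1 OR p6 = T OR T = T
(p6 XOR p4) IMPLIES (p1 OR p6) = T IMPLIES T = T
NOT ((p6 XOR p4) IMPLIES (p1 OR p6)) = NOT T = F
p3 OR NOT ((p6 XOR p4) IMPLIES (p1 OR p6)) = T OR F = T
NOT (p3 OR NOT ((p6 XOR p4) IMPLIES (p1 OR p6))) = NOT T = F
NOT (p3 OR NOT ((p6 XOR p4) IMPLIES (p1 OR p6))) IMPLIES p1 = F IMPLIES T = T
p1 IFF p4 = T IFF F = F
p3 IMPLIES (p1 IFF p4) = T IMPLIES F = F
(NOT (p3 OR NOT ((p6 XOR p4) IMPLIES (p1 OR p6))) IMPLIES p1) IFF (p3 IMPLIES (p1 IFF p4)) = T IFF F = F
p3 IMPLIES p1 = T IMPLIES T = T
p5 IMPLIES p4 = F IMPLIES F = T
(p3 IMPLIES p1) AND (p5 IMPLIES p4) = T AND T = T
NOT ((p3 IMPLIES p1) AND (p5 IMPLIES p4)) = NOT T = F
((NOT (p3 OR NOT ((p6 XOR p4) IMPLIES (p1 OR p6))) IMPLIES p1) IFF (p3 IMPLIES (p1 IFF p4))) IFF NOT ((p3 IMPLIES p1) AND (p5 IMPLIES p4)) = F IFF F = T

T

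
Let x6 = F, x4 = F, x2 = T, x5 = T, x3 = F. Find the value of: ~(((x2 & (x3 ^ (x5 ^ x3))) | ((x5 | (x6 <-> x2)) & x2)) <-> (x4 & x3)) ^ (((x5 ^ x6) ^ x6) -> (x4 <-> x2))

x5 ^ x3 = T ^ F = T
x3 ^ (x5 ^ x3) = F ^ T = T
x2 & (x3 ^ (x5 ^ x3)) = T & T = T
x6 <-> x2 = F <-> T = F
x5 | (x6 <-> x2) = T | F = T
(x5 | (x6 <-> x2)) & x2 = T & T = T
(x2 & (x3 ^ (x5 ^ x3))) | ((x5 | (x6 <-> x2)) & x2) = T | T = T
x4 & x3 = F & F = F
((x2 & (x3 ^ (x5 ^ x3))) | ((x5 | (x6 <-> x2)) & x2)) <-> (x4 & x3) = T <-> F = F
~(((x2 & (x3 ^ (x5 ^ x3))) | ((x5 | (x6 <-> x2)) & x2)) <-> (x4 & x3)) = ~F = T
x5 ^ x6 = T ^ F = T
(x5 ^ x6) ^ x6 = T ^ F = T
x4 <-> x2 = F <-> T = F
((x5 ^ x6) ^ x6) -> (x4 <-> x2) = T -> F = F
~(((x2 & (x3 ^ (x5 ^ x3))) | ((x5 | (x6 <-> x2)) & x2)) <-> (x4 & x3)) ^ (((x5 ^ x6) ^ x6) -> (x4 <-> x2)) = T ^ F = T

T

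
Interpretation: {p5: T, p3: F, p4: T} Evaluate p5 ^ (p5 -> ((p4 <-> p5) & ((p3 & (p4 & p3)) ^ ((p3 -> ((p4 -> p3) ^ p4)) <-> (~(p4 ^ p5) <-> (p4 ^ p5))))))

T

p4 <-> p5 = T <-> T = T
p4 & p3 = T & F = F
p3 & (p4 & p3) = F & F = F
p4 -> p3 = T -> F = F
(p4 -> p3) ^ p4 = F ^ T = T
p3 -> ((p4 -> p3) ^ p4) = F -> T = T
p4 ^ p5 = T ^ T = F
~(p4 ^ p5) = ~F = T
p4 ^ p5 = T ^ T = F
~(p4 ^ p5) <-> (p4 ^ p5) = T <-> F = F
(p3 -> ((p4 -> p3) ^ p4)) <-> (~(p4 ^ p5) <-> (p4 ^ p5)) = T <-> F = F
(p3 & (p4 & p3)) ^ ((p3 -> ((p4 -> p3) ^ p4)) <-> (~(p4 ^ p5) <-> (p4 ^ p5))) = F ^ F = F
(p4 <-> p5) & ((p3 & (p4 & p3)) ^ ((p3 -> ((p4 -> p3) ^ p4)) <-> (~(p4 ^ p5) <-> (p4 ^ p5)))) = T & F = F
p5 -> ((p4 <-> p5) & ((p3 & (p4 & p3)) ^ ((p3 -> ((p4 -> p3) ^ p4)) <-> (~(p4 ^ p5) <-> (p4 ^ p5))))) = T -> F = F
p5 ^ (p5 -> ((p4 <-> p5) & ((p3 & (p4 & p3)) ^ ((p3 -> ((p4 -> p3) ^ p4)) <-> (~(p4 ^ p5) <-> (p4 ^ p5)))))) = T ^ F = T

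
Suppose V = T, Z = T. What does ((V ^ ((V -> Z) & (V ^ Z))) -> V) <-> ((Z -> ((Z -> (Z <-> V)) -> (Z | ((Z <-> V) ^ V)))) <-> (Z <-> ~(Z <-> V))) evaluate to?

F

V -> Z = T -> T = T
V ^ Z = T ^ T = F
(V -> Z) & (V ^ Z) = T & F = F
V ^ ((V -> Z) & (V ^ Z)) = T ^ F = T
(V ^ ((V -> Z) & (V ^ Z))) -> V = T -> T = T
Z <-> V = T <-> T = T
Z -> (Z <-> V) = T -> T = T
Z <-> V = T <-> T = T
(Z <-> V) ^ V = T ^ T = F
Z | ((Z <-> V) ^ V) = T | F = T
(Z -> (Z <-> V)) -> (Z | ((Z <-> V) ^ V)) = T -> T = T
Z -> ((Z -> (Z <-> V)) -> (Z | ((Z <-> V) ^ V))) = T -> T = T
Z <-> V = T <-> T = T
~(Z <-> V) = ~T = F
Z <-> ~(Z <-> V) = T <-> F = F
(Z -> ((Z -> (Z <-> V)) -> (Z | ((Z <-> V) ^ V)))) <-> (Z <-> ~(Z <-> V)) = T <-> F = F
((V ^ ((V -> Z) & (V ^ Z))) -> V) <-> ((Z -> ((Z -> (Z <-> V)) -> (Z | ((Z <-> V) ^ V)))) <-> (Z <-> ~(Z <-> V))) = T <-> F = F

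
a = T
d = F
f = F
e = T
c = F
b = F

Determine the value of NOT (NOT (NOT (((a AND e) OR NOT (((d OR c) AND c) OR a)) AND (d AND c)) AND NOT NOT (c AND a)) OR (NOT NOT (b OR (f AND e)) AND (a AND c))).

Substituting a=T, d=F, f=F, e=T, c=F, b=F:
a AND e = T AND T = T
d OR c = F OR F = F
(d OR c) AND c = F AND F = F
((d OR c) AND c) OR a = F OR T = T
NOT (((d OR c) AND c) OR a) = NOT T = F
(a AND e) OR NOT (((d OR c) AND c) OR a) = T OR F = T
d AND c = F AND F = F
((a AND e) OR NOT (((d OR c) AND c) OR a)) AND (d AND c) = T AND F = F
NOT (((a AND e) OR NOT (((d OR c) AND c) OR a)) AND (d AND c)) = NOT F = T
c AND a = F AND T = F
NOT (c AND a) = NOT F = T
NOT NOT (c AND a) = NOT T = F
NOT (((a AND e) OR NOT (((d OR c) AND c) OR a)) AND (d AND c)) AND NOT NOT (c AND a) = T AND F = F
NOT (NOT (((a AND e) OR NOT (((d OR c) AND c) OR a)) AND (d AND c)) AND NOT NOT (c AND a)) = NOT F = T
f AND e = F AND T = F
b OR (f AND e) = F OR F = F
NOT (b OR (f AND e)) = NOT F = T
NOT NOT (b OR (f AND e)) = NOT T = F
a AND c = T AND F = F
NOT NOT (b OR (f AND e)) AND (a AND c) = F AND F = F
NOT (NOT (((a AND e) OR NOT (((d OR c) AND c) OR a)) AND (d AND c)) AND NOT NOT (c AND a)) OR (NOT NOT (b OR (f AND e)) AND (a AND c)) = T OR F = T
NOT (NOT (NOT (((a AND e) OR NOT (((d OR c) AND c) OR a)) AND (d AND c)) AND NOT NOT (c AND a)) OR (NOT NOT (b OR (f AND e)) AND (a AND c))) = NOT T = F

F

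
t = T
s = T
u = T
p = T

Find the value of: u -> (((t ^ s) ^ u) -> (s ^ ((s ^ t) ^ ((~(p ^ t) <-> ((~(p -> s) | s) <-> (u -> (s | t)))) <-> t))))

F

t ^ s = T ^ T = F
(t ^ s) ^ u = F ^ T = T
s ^ t = T ^ T = F
p ^ t = T ^ T = F
~(p ^ t) = ~F = T
p -> s = T -> T = T
~(p -> s) = ~T = F
~(p -> s) | s = F | T = T
s | t = T | T = T
u -> (s | t) = T -> T = T
(~(p -> s) | s) <-> (u -> (s | t)) = T <-> T = T
~(p ^ t) <-> ((~(p -> s) | s) <-> (u -> (s | t))) = T <-> T = T
(~(p ^ t) <-> ((~(p -> s) | s) <-> (u -> (s | t)))) <-> t = T <-> T = T
(s ^ t) ^ ((~(p ^ t) <-> ((~(p -> s) | s) <-> (u -> (s | t)))) <-> t) = F ^ T = T
s ^ ((s ^ t) ^ ((~(p ^ t) <-> ((~(p -> s) | s) <-> (u -> (s | t)))) <-> t)) = T ^ T = F
((t ^ s) ^ u) -> (s ^ ((s ^ t) ^ ((~(p ^ t) <-> ((~(p -> s) | s) <-> (u -> (s | t)))) <-> t))) = T -> F = F
u -> (((t ^ s) ^ u) -> (s ^ ((s ^ t) ^ ((~(p ^ t) <-> ((~(p -> s) | s) <-> (u -> (s | t)))) <-> t)))) = T -> F = F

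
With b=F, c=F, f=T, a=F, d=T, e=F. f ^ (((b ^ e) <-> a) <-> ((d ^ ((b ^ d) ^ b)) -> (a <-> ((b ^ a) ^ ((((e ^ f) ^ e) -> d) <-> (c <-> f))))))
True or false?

F

b ^ e = F ^ F = F
(b ^ e) <-> a = F <-> F = T
b ^ d = F ^ T = T
(b ^ d) ^ b = T ^ F = T
d ^ ((b ^ d) ^ b) = T ^ T = F
b ^ a = F ^ F = F
e ^ f = F ^ T = T
(e ^ f) ^ e = T ^ F = T
((e ^ f) ^ e) -> d = T -> T = T
c <-> f = F <-> T = F
(((e ^ f) ^ e) -> d) <-> (c <-> f) = T <-> F = F
(b ^ a) ^ ((((e ^ f) ^ e) -> d) <-> (c <-> f)) = F ^ F = F
a <-> ((b ^ a) ^ ((((e ^ f) ^ e) -> d) <-> (c <-> f))) = F <-> F = T
(d ^ ((b ^ d) ^ b)) -> (a <-> ((b ^ a) ^ ((((e ^ f) ^ e) -> d) <-> (c <-> f)))) = F -> T = T
((b ^ e) <-> a) <-> ((d ^ ((b ^ d) ^ b)) -> (a <-> ((b ^ a) ^ ((((e ^ f) ^ e) -> d) <-> (c <-> f))))) = T <-> T = T
f ^ (((b ^ e) <-> a) <-> ((d ^ ((b ^ d) ^ b)) -> (a <-> ((b ^ a) ^ ((((e ^ f) ^ e) -> d) <-> (c <-> f)))))) = T ^ T = F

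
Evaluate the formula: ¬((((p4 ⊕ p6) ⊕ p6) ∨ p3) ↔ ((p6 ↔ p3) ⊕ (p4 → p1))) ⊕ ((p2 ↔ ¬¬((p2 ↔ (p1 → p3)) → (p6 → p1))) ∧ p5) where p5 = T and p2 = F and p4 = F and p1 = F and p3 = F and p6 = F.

F

p4 ⊕ p6 = F ⊕ F = F
(p4 ⊕ p6) ⊕ p6 = F ⊕ F = F
((p4 ⊕ p6) ⊕ p6) ∨ p3 = F ∨ F = F
p6 ↔ p3 = F ↔ F = T
p4 → p1 = F → F = T
(p6 ↔ p3) ⊕ (p4 → p1) = T ⊕ T = F
(((p4 ⊕ p6) ⊕ p6) ∨ p3) ↔ ((p6 ↔ p3) ⊕ (p4 → p1)) = F ↔ F = T
¬((((p4 ⊕ p6) ⊕ p6) ∨ p3) ↔ ((p6 ↔ p3) ⊕ (p4 → p1))) = ¬T = F
p1 → p3 = F → F = T
p2 ↔ (p1 → p3) = F ↔ T = F
p6 → p1 = F → F = T
(p2 ↔ (p1 → p3)) → (p6 → p1) = F → T = T
¬((p2 ↔ (p1 → p3)) → (p6 → p1)) = ¬T = F
¬¬((p2 ↔ (p1 → p3)) → (p6 → p1)) = ¬F = T
p2 ↔ ¬¬((p2 ↔ (p1 → p3)) → (p6 → p1)) = F ↔ T = F
(p2 ↔ ¬¬((p2 ↔ (p1 → p3)) → (p6 → p1))) ∧ p5 = F ∧ T = F
¬((((p4 ⊕ p6) ⊕ p6) ∨ p3) ↔ ((p6 ↔ p3) ⊕ (p4 → p1))) ⊕ ((p2 ↔ ¬¬((p2 ↔ (p1 → p3)) → (p6 → p1))) ∧ p5) = F ⊕ F = F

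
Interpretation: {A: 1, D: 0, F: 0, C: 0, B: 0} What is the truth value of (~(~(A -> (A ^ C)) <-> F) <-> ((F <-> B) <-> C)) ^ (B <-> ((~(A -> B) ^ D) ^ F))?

1

Substituting A=1, D=0, F=0, C=0, B=0:
A ^ C = 1 ^ 0 = 1
A -> (A ^ C) = 1 -> 1 = 1
~(A -> (A ^ C)) = ~1 = 0
~(A -> (A ^ C)) <-> F = 0 <-> 0 = 1
~(~(A -> (A ^ C)) <-> F) = ~1 = 0
F <-> B = 0 <-> 0 = 1
(F <-> B) <-> C = 1 <-> 0 = 0
~(~(A -> (A ^ C)) <-> F) <-> ((F <-> B) <-> C) = 0 <-> 0 = 1
A -> B = 1 -> 0 = 0
~(A -> B) = ~0 = 1
~(A -> B) ^ D = 1 ^ 0 = 1
(~(A -> B) ^ D) ^ F = 1 ^ 0 = 1
B <-> ((~(A -> B) ^ D) ^ F) = 0 <-> 1 = 0
(~(~(A -> (A ^ C)) <-> F) <-> ((F <-> B) <-> C)) ^ (B <-> ((~(A -> B) ^ D) ^ F)) = 1 ^ 0 = 1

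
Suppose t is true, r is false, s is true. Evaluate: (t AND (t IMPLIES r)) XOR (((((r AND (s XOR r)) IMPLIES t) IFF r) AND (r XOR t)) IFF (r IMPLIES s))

F

Substituting t=T, r=F, s=T:
t IMPLIES r = T IMPLIES F = F
t AND (t IMPLIES r) = T AND F = F
s XOR r = T XOR F = T
r AND (s XOR r) = F AND T = F
(r AND (s XOR r)) IMPLIES t = F IMPLIES T = T
((r AND (s XOR r)) IMPLIES t) IFF r = T IFF F = F
r XOR t = F XOR T = T
(((r AND (s XOR r)) IMPLIES t) IFF r) AND (r XOR t) = F AND T = F
r IMPLIES s = F IMPLIES T = T
((((r AND (s XOR r)) IMPLIES t) IFF r) AND (r XOR t)) IFF (r IMPLIES s) = F IFF T = F
(t AND (t IMPLIES r)) XOR (((((r AND (s XOR r)) IMPLIES t) IFF r) AND (r XOR t)) IFF (r IMPLIES s)) = F XOR F = F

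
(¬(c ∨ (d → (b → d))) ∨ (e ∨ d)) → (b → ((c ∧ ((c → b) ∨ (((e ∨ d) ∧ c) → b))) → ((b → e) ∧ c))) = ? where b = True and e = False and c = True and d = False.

b → d = True → False = False
d → (b → d) = False → False = True
c ∨ (d → (b → d)) = True ∨ True = True
¬(c ∨ (d → (b → d))) = ¬True = False
e ∨ d = False ∨ False = False
¬(c ∨ (d → (b → d))) ∨ (e ∨ d) = False ∨ False = False
c → b = True → True = True
e ∨ d = False ∨ False = False
(e ∨ d) ∧ c = False ∧ True = False
((e ∨ d) ∧ c) → b = False → True = True
(c → b) ∨ (((e ∨ d) ∧ c) → b) = True ∨ True = True
c ∧ ((c → b) ∨ (((e ∨ d) ∧ c) → b)) = True ∧ True = True
b → e = True → False = False
(b → e) ∧ c = False ∧ True = False
(c ∧ ((c → b) ∨ (((e ∨ d) ∧ c) → b))) → ((b → e) ∧ c) = True → False = False
b → ((c ∧ ((c → b) ∨ (((e ∨ d) ∧ c) → b))) → ((b → e) ∧ c)) = True → False = False
(¬(c ∨ (d → (b → d))) ∨ (e ∨ d)) → (b → ((c ∧ ((c → b) ∨ (((e ∨ d) ∧ c) → b))) → ((b → e) ∧ c))) = False → False = True

True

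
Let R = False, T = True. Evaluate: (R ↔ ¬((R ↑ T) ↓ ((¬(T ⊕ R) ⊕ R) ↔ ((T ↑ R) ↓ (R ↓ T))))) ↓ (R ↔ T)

R ↑ T = False ↑ True = True
T ⊕ R = True ⊕ False = True
¬(T ⊕ R) = ¬True = False
¬(T ⊕ R) ⊕ R = False ⊕ False = False
T ↑ R = True ↑ False = True
R ↓ T = False ↓ True = False
(T ↑ R) ↓ (R ↓ T) = True ↓ False = False
(¬(T ⊕ R) ⊕ R) ↔ ((T ↑ R) ↓ (R ↓ T)) = False ↔ False = True
(R ↑ T) ↓ ((¬(T ⊕ R) ⊕ R) ↔ ((T ↑ R) ↓ (R ↓ T))) = True ↓ True = False
¬((R ↑ T) ↓ ((¬(T ⊕ R) ⊕ R) ↔ ((T ↑ R) ↓ (R ↓ T)))) = ¬False = True
R ↔ ¬((R ↑ T) ↓ ((¬(T ⊕ R) ⊕ R) ↔ ((T ↑ R) ↓ (R ↓ T)))) = False ↔ True = False
R ↔ T = False ↔ True = False
(R ↔ ¬((R ↑ T) ↓ ((¬(T ⊕ R) ⊕ R) ↔ ((T ↑ R) ↓ (R ↓ T))))) ↓ (R ↔ T) = False ↓ False = True

True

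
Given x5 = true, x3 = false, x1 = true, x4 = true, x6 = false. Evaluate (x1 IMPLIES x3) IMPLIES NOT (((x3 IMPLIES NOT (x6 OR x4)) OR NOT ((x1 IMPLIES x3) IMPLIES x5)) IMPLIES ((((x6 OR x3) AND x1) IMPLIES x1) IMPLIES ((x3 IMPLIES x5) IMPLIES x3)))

true

x1 IMPLIES x3 = true IMPLIES false = false
x6 OR x4 = false OR true = true
NOT (x6 OR x4) = NOT true = false
x3 IMPLIES NOT (x6 OR x4) = false IMPLIES false = true
x1 IMPLIES x3 = true IMPLIES false = false
(x1 IMPLIES x3) IMPLIES x5 = false IMPLIES true = true
NOT ((x1 IMPLIES x3) IMPLIES x5) = NOT true = false
(x3 IMPLIES NOT (x6 OR x4)) OR NOT ((x1 IMPLIES x3) IMPLIES x5) = true OR false = true
x6 OR x3 = false OR false = false
(x6 OR x3) AND x1 = false AND true = false
((x6 OR x3) AND x1) IMPLIES x1 = false IMPLIES true = true
x3 IMPLIES x5 = false IMPLIES true = true
(x3 IMPLIES x5) IMPLIES x3 = true IMPLIES false = false
(((x6 OR x3) AND x1) IMPLIES x1) IMPLIES ((x3 IMPLIES x5) IMPLIES x3) = true IMPLIES false = false
((x3 IMPLIES NOT (x6 OR x4)) OR NOT ((x1 IMPLIES x3) IMPLIES x5)) IMPLIES ((((x6 OR x3) AND x1) IMPLIES x1) IMPLIES ((x3 IMPLIES x5) IMPLIES x3)) = true IMPLIES false = false
NOT (((x3 IMPLIES NOT (x6 OR x4)) OR NOT ((x1 IMPLIES x3) IMPLIES x5)) IMPLIES ((((x6 OR x3) AND x1) IMPLIES x1) IMPLIES ((x3 IMPLIES x5) IMPLIES x3))) = NOT false = true
(x1 IMPLIES x3) IMPLIES NOT (((x3 IMPLIES NOT (x6 OR x4)) OR NOT ((x1 IMPLIES x3) IMPLIES x5)) IMPLIES ((((x6 OR x3) AND x1) IMPLIES x1) IMPLIES ((x3 IMPLIES x5) IMPLIES x3))) = false IMPLIES true = true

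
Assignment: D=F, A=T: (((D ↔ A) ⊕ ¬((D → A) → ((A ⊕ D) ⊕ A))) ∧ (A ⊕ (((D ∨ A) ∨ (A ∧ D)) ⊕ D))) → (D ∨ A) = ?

D ↔ A = F ↔ T = F
D → A = F → T = T
A ⊕ D = T ⊕ F = T
(A ⊕ D) ⊕ A = T ⊕ T = F
(D → A) → ((A ⊕ D) ⊕ A) = T → F = F
¬((D → A) → ((A ⊕ D) ⊕ A)) = ¬F = T
(D ↔ A) ⊕ ¬((D → A) → ((A ⊕ D) ⊕ A)) = F ⊕ T = T
D ∨ A = F ∨ T = T
A ∧ D = T ∧ F = F
(D ∨ A) ∨ (A ∧ D) = T ∨ F = T
((D ∨ A) ∨ (A ∧ D)) ⊕ D = T ⊕ F = T
A ⊕ (((D ∨ A) ∨ (A ∧ D)) ⊕ D) = T ⊕ T = F
((D ↔ A) ⊕ ¬((D → A) → ((A ⊕ D) ⊕ A))) ∧ (A ⊕ (((D ∨ A) ∨ (A ∧ D)) ⊕ D)) = T ∧ F = F
D ∨ A = F ∨ T = T
(((D ↔ A) ⊕ ¬((D → A) → ((A ⊕ D) ⊕ A))) ∧ (A ⊕ (((D ∨ A) ∨ (A ∧ D)) ⊕ D))) → (D ∨ A) = F → T = T

T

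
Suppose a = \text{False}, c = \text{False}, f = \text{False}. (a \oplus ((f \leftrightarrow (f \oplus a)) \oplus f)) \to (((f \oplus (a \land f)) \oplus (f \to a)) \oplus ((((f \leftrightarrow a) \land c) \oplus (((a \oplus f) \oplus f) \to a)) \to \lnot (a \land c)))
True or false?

f \oplus a = \text{False} \oplus \text{False} = \text{False}
f \leftrightarrow (f \oplus a) = \text{False} \leftrightarrow \text{False} = \text{True}
(f \leftrightarrow (f \oplus a)) \oplus f = \text{True} \oplus \text{False} = \text{True}
a \oplus ((f \leftrightarrow (f \oplus a)) \oplus f) = \text{False} \oplus \text{True} = \text{True}
a \land f = \text{False} \land \text{False} = \text{False}
f \oplus (a \land f) = \text{False} \oplus \text{False} = \text{False}
f \to a = \text{False} \to \text{False} = \text{True}
(f \oplus (a \land f)) \oplus (f \to a) = \text{False} \oplus \text{True} = \text{True}
f \leftrightarrow a = \text{False} \leftrightarrow \text{False} = \text{True}
(f \leftrightarrow a) \land c = \text{True} \land \text{False} = \text{False}
a \oplus f = \text{False} \oplus \text{False} = \text{False}
(a \oplus f) \oplus f = \text{False} \oplus \text{False} = \text{False}
((a \oplus f) \oplus f) \to a = \text{False} \to \text{False} = \text{True}
((f \leftrightarrow a) \land c) \oplus (((a \oplus f) \oplus f) \to a) = \text{False} \oplus \text{True} = \text{True}
a \land c = \text{False} \land \text{False} = \text{False}
\lnot (a \land c) = \lnot \text{False} = \text{True}
(((f \leftrightarrow a) \land c) \oplus (((a \oplus f) \oplus f) \to a)) \to \lnot (a \land c) = \text{True} \to \text{True} = \text{True}
((f \oplus (a \land f)) \oplus (f \to a)) \oplus ((((f \leftrightarrow a) \land c) \oplus (((a \oplus f) \oplus f) \to a)) \to \lnot (a \land c)) = \text{True} \oplus \text{True} = \text{False}
(a \oplus ((f \leftrightarrow (f \oplus a)) \oplus f)) \to (((f \oplus (a \land f)) \oplus (f \to a)) \oplus ((((f \leftrightarrow a) \land c) \oplus (((a \oplus f) \oplus f) \to a)) \to \lnot (a \land c))) = \text{True} \to \text{False} = \text{False}

\text{False}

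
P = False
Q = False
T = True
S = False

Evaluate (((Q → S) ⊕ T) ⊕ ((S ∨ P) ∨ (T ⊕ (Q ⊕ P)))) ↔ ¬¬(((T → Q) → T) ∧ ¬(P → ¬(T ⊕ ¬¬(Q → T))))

Substituting P=False, Q=False, T=True, S=False:
Q → S = False → False = True
(Q → S) ⊕ T = True ⊕ True = False
S ∨ P = False ∨ False = False
Q ⊕ P = False ⊕ False = False
T ⊕ (Q ⊕ P) = True ⊕ False = True
(S ∨ P) ∨ (T ⊕ (Q ⊕ P)) = False ∨ True = True
((Q → S) ⊕ T) ⊕ ((S ∨ P) ∨ (T ⊕ (Q ⊕ P))) = False ⊕ True = True
T → Q = True → False = False
(T → Q) → T = False → True = True
Q → T = False → True = True
¬(Q → T) = ¬True = False
¬¬(Q → T) = ¬False = True
T ⊕ ¬¬(Q → T) = True ⊕ True = False
¬(T ⊕ ¬¬(Q → T)) = ¬False = True
P → ¬(T ⊕ ¬¬(Q → T)) = False → True = True
¬(P → ¬(T ⊕ ¬¬(Q → T))) = ¬True = False
((T → Q) → T) ∧ ¬(P → ¬(T ⊕ ¬¬(Q → T))) = True ∧ False = False
¬(((T → Q) → T) ∧ ¬(P → ¬(T ⊕ ¬¬(Q → T)))) = ¬False = True
¬¬(((T → Q) → T) ∧ ¬(P → ¬(T ⊕ ¬¬(Q → T)))) = ¬True = False
(((Q → S) ⊕ T) ⊕ ((S ∨ P) ∨ (T ⊕ (Q ⊕ P)))) ↔ ¬¬(((T → Q) → T) ∧ ¬(P → ¬(T ⊕ ¬¬(Q → T)))) = True ↔ False = False

False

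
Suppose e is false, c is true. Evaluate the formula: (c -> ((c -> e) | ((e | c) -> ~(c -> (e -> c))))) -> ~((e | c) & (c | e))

c -> e = 1 -> 0 = 0
e | c = 0 | 1 = 1
e -> c = 0 -> 1 = 1
c -> (e -> c) = 1 -> 1 = 1
~(c -> (e -> c)) = ~1 = 0
(e | c) -> ~(c -> (e -> c)) = 1 -> 0 = 0
(c -> e) | ((e | c) -> ~(c -> (e -> c))) = 0 | 0 = 0
c -> ((c -> e) | ((e | c) -> ~(c -> (e -> c)))) = 1 -> 0 = 0
e | c = 0 | 1 = 1
c | e = 1 | 0 = 1
(e | c) & (c | e) = 1 & 1 = 1
~((e | c) & (c | e)) = ~1 = 0
(c -> ((c -> e) | ((e | c) -> ~(c -> (e -> c))))) -> ~((e | c) & (c | e)) = 0 -> 0 = 1

1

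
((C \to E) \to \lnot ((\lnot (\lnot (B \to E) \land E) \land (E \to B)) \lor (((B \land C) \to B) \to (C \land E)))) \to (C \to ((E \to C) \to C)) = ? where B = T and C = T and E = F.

T

C \to E = T \to F = F
B \to E = T \to F = F
\lnot (B \to E) = \lnot F = T
\lnot (B \to E) \land E = T \land F = F
\lnot (\lnot (B \to E) \land E) = \lnot F = T
E \to B = F \to T = T
\lnot (\lnot (B \to E) \land E) \land (E \to B) = T \land T = T
B \land C = T \land T = T
(B \land C) \to B = T \to T = T
C \land E = T \land F = F
((B \land C) \to B) \to (C \land E) = T \to F = F
(\lnot (\lnot (B \to E) \land E) \land (E \to B)) \lor (((B \land C) \to B) \to (C \land E)) = T \lor F = T
\lnot ((\lnot (\lnot (B \to E) \land E) \land (E \to B)) \lor (((B \land C) \to B) \to (C \land E))) = \lnot T = F
(C \to E) \to \lnot ((\lnot (\lnot (B \to E) \land E) \land (E \to B)) \lor (((B \land C) \to B) \to (C \land E))) = F \to F = T
E \to C = F \to T = T
(E \to C) \to C = T \to T = T
C \to ((E \to C) \to C) = T \to T = T
((C \to E) \to \lnot ((\lnot (\lnot (B \to E) \land E) \land (E \to B)) \lor (((B \land C) \to B) \to (C \land E)))) \to (C \to ((E \to C) \to C)) = T \to T = T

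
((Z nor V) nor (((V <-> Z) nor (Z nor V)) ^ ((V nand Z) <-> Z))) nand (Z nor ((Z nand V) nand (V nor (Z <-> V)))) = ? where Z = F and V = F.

Substituting Z=F, V=F:
Z nor V = F nor F = T
V <-> Z = F <-> F = T
Z nor V = F nor F = T
(V <-> Z) nor (Z nor V) = T nor T = F
V nand Z = F nand F = T
(V nand Z) <-> Z = T <-> F = F
((V <-> Z) nor (Z nor V)) ^ ((V nand Z) <-> Z) = F ^ F = F
(Z nor V) nor (((V <-> Z) nor (Z nor V)) ^ ((V nand Z) <-> Z)) = T nor F = F
Z nand V = F nand F = T
Z <-> V = F <-> F = T
V nor (Z <-> V) = F nor T = F
(Z nand V) nand (V nor (Z <-> V)) = T nand F = T
Z nor ((Z nand V) nand (V nor (Z <-> V))) = F nor T = F
((Z nor V) nor (((V <-> Z) nor (Z nor V)) ^ ((V nand Z) <-> Z))) nand (Z nor ((Z nand V) nand (V nor (Z <-> V)))) = F nand F = T

T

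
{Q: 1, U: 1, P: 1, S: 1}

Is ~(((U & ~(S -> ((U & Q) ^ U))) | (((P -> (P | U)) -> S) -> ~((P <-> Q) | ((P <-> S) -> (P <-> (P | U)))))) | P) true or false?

0

U & Q = 1 & 1 = 1
(U & Q) ^ U = 1 ^ 1 = 0
S -> ((U & Q) ^ U) = 1 -> 0 = 0
~(S -> ((U & Q) ^ U)) = ~0 = 1
U & ~(S -> ((U & Q) ^ U)) = 1 & 1 = 1
P | U = 1 | 1 = 1
P -> (P | U) = 1 -> 1 = 1
(P -> (P | U)) -> S = 1 -> 1 = 1
P <-> Q = 1 <-> 1 = 1
P <-> S = 1 <-> 1 = 1
P | U = 1 | 1 = 1
P <-> (P | U) = 1 <-> 1 = 1
(P <-> S) -> (P <-> (P | U)) = 1 -> 1 = 1
(P <-> Q) | ((P <-> S) -> (P <-> (P | U))) = 1 | 1 = 1
~((P <-> Q) | ((P <-> S) -> (P <-> (P | U)))) = ~1 = 0
((P -> (P | U)) -> S) -> ~((P <-> Q) | ((P <-> S) -> (P <-> (P | U)))) = 1 -> 0 = 0
(U & ~(S -> ((U & Q) ^ U))) | (((P -> (P | U)) -> S) -> ~((P <-> Q) | ((P <-> S) -> (P <-> (P | U))))) = 1 | 0 = 1
((U & ~(S -> ((U & Q) ^ U))) | (((P -> (P | U)) -> S) -> ~((P <-> Q) | ((P <-> S) -> (P <-> (P | U)))))) | P = 1 | 1 = 1
~(((U & ~(S -> ((U & Q) ^ U))) | (((P -> (P | U)) -> S) -> ~((P <-> Q) | ((P <-> S) -> (P <-> (P | U)))))) | P) = ~1 = 0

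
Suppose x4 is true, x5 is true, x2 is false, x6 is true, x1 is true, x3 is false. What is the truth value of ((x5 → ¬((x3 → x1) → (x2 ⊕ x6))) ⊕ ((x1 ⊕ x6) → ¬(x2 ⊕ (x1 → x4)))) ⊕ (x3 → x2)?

Substituting x4=T, x5=T, x2=F, x6=T, x1=T, x3=F:
x3 → x1 = F → T = T
x2 ⊕ x6 = F ⊕ T = T
(x3 → x1) → (x2 ⊕ x6) = T → T = T
¬((x3 → x1) → (x2 ⊕ x6)) = ¬T = F
x5 → ¬((x3 → x1) → (x2 ⊕ x6)) = T → F = F
x1 ⊕ x6 = T ⊕ T = F
x1 → x4 = T → T = T
x2 ⊕ (x1 → x4) = F ⊕ T = T
¬(x2 ⊕ (x1 → x4)) = ¬T = F
(x1 ⊕ x6) → ¬(x2 ⊕ (x1 → x4)) = F → F = T
(x5 → ¬((x3 → x1) → (x2 ⊕ x6))) ⊕ ((x1 ⊕ x6) → ¬(x2 ⊕ (x1 → x4))) = F ⊕ T = T
x3 → x2 = F → F = T
((x5 → ¬((x3 → x1) → (x2 ⊕ x6))) ⊕ ((x1 ⊕ x6) → ¬(x2 ⊕ (x1 → x4)))) ⊕ (x3 → x2) = T ⊕ T = F

F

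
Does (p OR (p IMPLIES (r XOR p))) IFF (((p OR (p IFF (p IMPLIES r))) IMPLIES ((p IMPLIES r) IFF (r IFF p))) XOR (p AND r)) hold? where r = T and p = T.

F

Substituting r=T, p=T:
r XOR p = T XOR T = F
p IMPLIES (r XOR p) = T IMPLIES F = F
p OR (p IMPLIES (r XOR p)) = T OR F = T
p IMPLIES r = T IMPLIES T = T
p IFF (p IMPLIES r) = T IFF T = T
p OR (p IFF (p IMPLIES r)) = T OR T = T
p IMPLIES r = T IMPLIES T = T
r IFF p = T IFF T = T
(p IMPLIES r) IFF (r IFF p) = T IFF T = T
(p OR (p IFF (p IMPLIES r))) IMPLIES ((p IMPLIES r) IFF (r IFF p)) = T IMPLIES T = T
p AND r = T AND T = T
((p OR (p IFF (p IMPLIES r))) IMPLIES ((p IMPLIES r) IFF (r IFF p))) XOR (p AND r) = T XOR T = F
(p OR (p IMPLIES (r XOR p))) IFF (((p OR (p IFF (p IMPLIES r))) IMPLIES ((p IMPLIES r) IFF (r IFF p))) XOR (p AND r)) = T IFF F = F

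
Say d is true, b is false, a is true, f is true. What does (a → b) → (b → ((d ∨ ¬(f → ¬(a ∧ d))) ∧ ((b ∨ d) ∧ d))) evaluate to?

T

a → b = T → F = F
a ∧ d = T ∧ T = T
¬(a ∧ d) = ¬T = F
f → ¬(a ∧ d) = T → F = F
¬(f → ¬(a ∧ d)) = ¬F = T
d ∨ ¬(f → ¬(a ∧ d)) = T ∨ T = T
b ∨ d = F ∨ T = T
(b ∨ d) ∧ d = T ∧ T = T
(d ∨ ¬(f → ¬(a ∧ d))) ∧ ((b ∨ d) ∧ d) = T ∧ T = T
b → ((d ∨ ¬(f → ¬(a ∧ d))) ∧ ((b ∨ d) ∧ d)) = F → T = T
(a → b) → (b → ((d ∨ ¬(f → ¬(a ∧ d))) ∧ ((b ∨ d) ∧ d))) = F → T = T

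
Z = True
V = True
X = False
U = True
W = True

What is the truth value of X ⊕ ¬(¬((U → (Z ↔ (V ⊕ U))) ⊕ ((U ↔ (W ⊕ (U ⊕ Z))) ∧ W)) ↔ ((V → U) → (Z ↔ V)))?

True

V ⊕ U = True ⊕ True = False
Z ↔ (V ⊕ U) = True ↔ False = False
U → (Z ↔ (V ⊕ U)) = True → False = False
U ⊕ Z = True ⊕ True = False
W ⊕ (U ⊕ Z) = True ⊕ False = True
U ↔ (W ⊕ (U ⊕ Z)) = True ↔ True = True
(U ↔ (W ⊕ (U ⊕ Z))) ∧ W = True ∧ True = True
(U → (Z ↔ (V ⊕ U))) ⊕ ((U ↔ (W ⊕ (U ⊕ Z))) ∧ W) = False ⊕ True = True
¬((U → (Z ↔ (V ⊕ U))) ⊕ ((U ↔ (W ⊕ (U ⊕ Z))) ∧ W)) = ¬True = False
V → U = True → True = True
Z ↔ V = True ↔ True = True
(V → U) → (Z ↔ V) = True → True = True
¬((U → (Z ↔ (V ⊕ U))) ⊕ ((U ↔ (W ⊕ (U ⊕ Z))) ∧ W)) ↔ ((V → U) → (Z ↔ V)) = False ↔ True = False
¬(¬((U → (Z ↔ (V ⊕ U))) ⊕ ((U ↔ (W ⊕ (U ⊕ Z))) ∧ W)) ↔ ((V → U) → (Z ↔ V))) = ¬False = True
X ⊕ ¬(¬((U → (Z ↔ (V ⊕ U))) ⊕ ((U ↔ (W ⊕ (U ⊕ Z))) ∧ W)) ↔ ((V → U) → (Z ↔ V))) = False ⊕ True = True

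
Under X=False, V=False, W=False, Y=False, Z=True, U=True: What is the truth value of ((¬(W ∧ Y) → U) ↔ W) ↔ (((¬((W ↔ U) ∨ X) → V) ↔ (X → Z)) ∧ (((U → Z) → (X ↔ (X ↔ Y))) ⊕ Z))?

W ∧ Y = False ∧ False = False
¬(W ∧ Y) = ¬False = True
¬(W ∧ Y) → U = True → True = True
(¬(W ∧ Y) → U) ↔ W = True ↔ False = False
W ↔ U = False ↔ True = False
(W ↔ U) ∨ X = False ∨ False = False
¬((W ↔ U) ∨ X) = ¬False = True
¬((W ↔ U) ∨ X) → V = True → False = False
X → Z = False → True = True
(¬((W ↔ U) ∨ X) → V) ↔ (X → Z) = False ↔ True = False
U → Z = True → True = True
X ↔ Y = False ↔ False = True
X ↔ (X ↔ Y) = False ↔ True = False
(U → Z) → (X ↔ (X ↔ Y)) = True → False = False
((U → Z) → (X ↔ (X ↔ Y))) ⊕ Z = False ⊕ True = True
((¬((W ↔ U) ∨ X) → V) ↔ (X → Z)) ∧ (((U → Z) → (X ↔ (X ↔ Y))) ⊕ Z) = False ∧ True = False
((¬(W ∧ Y) → U) ↔ W) ↔ (((¬((W ↔ U) ∨ X) → V) ↔ (X → Z)) ∧ (((U → Z) → (X ↔ (X ↔ Y))) ⊕ Z)) = False ↔ False = True

True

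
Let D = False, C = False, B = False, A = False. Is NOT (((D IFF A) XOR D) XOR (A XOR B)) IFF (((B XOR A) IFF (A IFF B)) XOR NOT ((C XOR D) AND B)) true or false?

Substituting D=False, C=False, B=False, A=False:
D IFF A = False IFF False = True
(D IFF A) XOR D = True XOR False = True
A XOR B = False XOR False = False
((D IFF A) XOR D) XOR (A XOR B) = True XOR False = True
NOT (((D IFF A) XOR D) XOR (A XOR B)) = NOT True = False
B XOR A = False XOR False = False
A IFF B = False IFF False = True
(B XOR A) IFF (A IFF B) = False IFF True = False
C XOR D = False XOR False = False
(C XOR D) AND B = False AND False = False
NOT ((C XOR D) AND B) = NOT False = True
((B XOR A) IFF (A IFF B)) XOR NOT ((C XOR D) AND B) = False XOR True = True
NOT (((D IFF A) XOR D) XOR (A XOR B)) IFF (((B XOR A) IFF (A IFF B)) XOR NOT ((C XOR D) AND B)) = False IFF True = False

False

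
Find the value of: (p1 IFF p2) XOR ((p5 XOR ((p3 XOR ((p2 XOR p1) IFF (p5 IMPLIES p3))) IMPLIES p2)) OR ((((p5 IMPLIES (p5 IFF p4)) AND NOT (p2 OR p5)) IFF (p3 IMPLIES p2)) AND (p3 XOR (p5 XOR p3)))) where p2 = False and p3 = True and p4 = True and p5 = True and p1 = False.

p1 IFF p2 = False IFF False = True
p2 XOR p1 = False XOR False = False
p5 IMPLIES p3 = True IMPLIES True = True
(p2 XOR p1) IFF (p5 IMPLIES p3) = False IFF True = False
p3 XOR ((p2 XOR p1) IFF (p5 IMPLIES p3)) = True XOR False = True
(p3 XOR ((p2 XOR p1) IFF (p5 IMPLIES p3))) IMPLIES p2 = True IMPLIES False = False
p5 XOR ((p3 XOR ((p2 XOR p1) IFF (p5 IMPLIES p3))) IMPLIES p2) = True XOR False = True
p5 IFF p4 = True IFF True = True
p5 IMPLIES (p5 IFF p4) = True IMPLIES True = True
p2 OR p5 = False OR True = True
NOT (p2 OR p5) = NOT True = False
(p5 IMPLIES (p5 IFF p4)) AND NOT (p2 OR p5) = True AND False = False
p3 IMPLIES p2 = True IMPLIES False = False
((p5 IMPLIES (p5 IFF p4)) AND NOT (p2 OR p5)) IFF (p3 IMPLIES p2) = False IFF False = True
p5 XOR p3 = True XOR True = False
p3 XOR (p5 XOR p3) = True XOR False = True
(((p5 IMPLIES (p5 IFF p4)) AND NOT (p2 OR p5)) IFF (p3 IMPLIES p2)) AND (p3 XOR (p5 XOR p3)) = True AND True = True
(p5 XOR ((p3 XOR ((p2 XOR p1) IFF (p5 IMPLIES p3))) IMPLIES p2)) OR ((((p5 IMPLIES (p5 IFF p4)) AND NOT (p2 OR p5)) IFF (p3 IMPLIES p2)) AND (p3 XOR (p5 XOR p3))) = True OR True = True
(p1 IFF p2) XOR ((p5 XOR ((p3 XOR ((p2 XOR p1) IFF (p5 IMPLIES p3))) IMPLIES p2)) OR ((((p5 IMPLIES (p5 IFF p4)) AND NOT (p2 OR p5)) IFF (p3 IMPLIES p2)) AND (p3 XOR (p5 XOR p3)))) = True XOR True = False

False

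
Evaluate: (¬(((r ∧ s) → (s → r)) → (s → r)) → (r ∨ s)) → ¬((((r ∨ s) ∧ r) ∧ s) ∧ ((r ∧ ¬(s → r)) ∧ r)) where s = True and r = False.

r ∧ s = False ∧ True = False
s → r = True → False = False
(r ∧ s) → (s → r) = False → False = True
s → r = True → False = False
((r ∧ s) → (s → r)) → (s → r) = True → False = False
¬(((r ∧ s) → (s → r)) → (s → r)) = ¬False = True
r ∨ s = False ∨ True = True
¬(((r ∧ s) → (s → r)) → (s → r)) → (r ∨ s) = True → True = True
r ∨ s = False ∨ True = True
(r ∨ s) ∧ r = True ∧ False = False
((r ∨ s) ∧ r) ∧ s = False ∧ True = False
s → r = True → False = False
¬(s → r) = ¬False = True
r ∧ ¬(s → r) = False ∧ True = False
(r ∧ ¬(s → r)) ∧ r = False ∧ False = False
(((r ∨ s) ∧ r) ∧ s) ∧ ((r ∧ ¬(s → r)) ∧ r) = False ∧ False = False
¬((((r ∨ s) ∧ r) ∧ s) ∧ ((r ∧ ¬(s → r)) ∧ r)) = ¬False = True
(¬(((r ∧ s) → (s → r)) → (s → r)) → (r ∨ s)) → ¬((((r ∨ s) ∧ r) ∧ s) ∧ ((r ∧ ¬(s → r)) ∧ r)) = True → True = True

True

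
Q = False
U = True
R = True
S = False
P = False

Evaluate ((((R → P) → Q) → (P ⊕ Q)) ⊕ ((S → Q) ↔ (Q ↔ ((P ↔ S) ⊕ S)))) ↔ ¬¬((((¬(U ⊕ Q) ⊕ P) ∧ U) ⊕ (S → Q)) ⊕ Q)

Substituting Q=False, U=True, R=True, S=False, P=False:
R → P = True → False = False
(R → P) → Q = False → False = True
P ⊕ Q = False ⊕ False = False
((R → P) → Q) → (P ⊕ Q) = True → False = False
S → Q = False → False = True
P ↔ S = False ↔ False = True
(P ↔ S) ⊕ S = True ⊕ False = True
Q ↔ ((P ↔ S) ⊕ S) = False ↔ True = False
(S → Q) ↔ (Q ↔ ((P ↔ S) ⊕ S)) = True ↔ False = False
(((R → P) → Q) → (P ⊕ Q)) ⊕ ((S → Q) ↔ (Q ↔ ((P ↔ S) ⊕ S))) = False ⊕ False = False
U ⊕ Q = True ⊕ False = True
¬(U ⊕ Q) = ¬True = False
¬(U ⊕ Q) ⊕ P = False ⊕ False = False
(¬(U ⊕ Q) ⊕ P) ∧ U = False ∧ True = False
S → Q = False → False = True
((¬(U ⊕ Q) ⊕ P) ∧ U) ⊕ (S → Q) = False ⊕ True = True
(((¬(U ⊕ Q) ⊕ P) ∧ U) ⊕ (S → Q)) ⊕ Q = True ⊕ False = True
¬((((¬(U ⊕ Q) ⊕ P) ∧ U) ⊕ (S → Q)) ⊕ Q) = ¬True = False
¬¬((((¬(U ⊕ Q) ⊕ P) ∧ U) ⊕ (S → Q)) ⊕ Q) = ¬False = True
((((R → P) → Q) → (P ⊕ Q)) ⊕ ((S → Q) ↔ (Q ↔ ((P ↔ S) ⊕ S)))) ↔ ¬¬((((¬(U ⊕ Q) ⊕ P) ∧ U) ⊕ (S → Q)) ⊕ Q) = False ↔ True = False

False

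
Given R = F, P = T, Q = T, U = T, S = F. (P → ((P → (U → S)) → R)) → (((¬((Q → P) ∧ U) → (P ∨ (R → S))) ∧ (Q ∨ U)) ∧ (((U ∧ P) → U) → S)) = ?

U → S = T → F = F
P → (U → S) = T → F = F
(P → (U → S)) → R = F → F = T
P → ((P → (U → S)) → R) = T → T = T
Q → P = T → T = T
(Q → P) ∧ U = T ∧ T = T
¬((Q → P) ∧ U) = ¬T = F
R → S = F → F = T
P ∨ (R → S) = T ∨ T = T
¬((Q → P) ∧ U) → (P ∨ (R → S)) = F → T = T
Q ∨ U = T ∨ T = T
(¬((Q → P) ∧ U) → (P ∨ (R → S))) ∧ (Q ∨ U) = T ∧ T = T
U ∧ P = T ∧ T = T
(U ∧ P) → U = T → T = T
((U ∧ P) → U) → S = T → F = F
((¬((Q → P) ∧ U) → (P ∨ (R → S))) ∧ (Q ∨ U)) ∧ (((U ∧ P) → U) → S) = T ∧ F = F
(P → ((P → (U → S)) → R)) → (((¬((Q → P) ∧ U) → (P ∨ (R → S))) ∧ (Q ∨ U)) ∧ (((U ∧ P) → U) → S)) = T → F = F

F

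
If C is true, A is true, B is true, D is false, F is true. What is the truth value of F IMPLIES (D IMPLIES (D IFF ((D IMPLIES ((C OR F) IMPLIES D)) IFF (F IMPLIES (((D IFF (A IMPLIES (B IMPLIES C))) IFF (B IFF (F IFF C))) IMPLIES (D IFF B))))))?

C OR F = True OR True = True
(C OR F) IMPLIES D = True IMPLIES False = False
D IMPLIES ((C OR F) IMPLIES D) = False IMPLIES False = True
B IMPLIES C = True IMPLIES True = True
A IMPLIES (B IMPLIES C) = True IMPLIES True = True
D IFF (A IMPLIES (B IMPLIES C)) = False IFF True = False
F IFF C = True IFF True = True
B IFF (F IFF C) = True IFF True = True
(D IFF (A IMPLIES (B IMPLIES C))) IFF (B IFF (F IFF C)) = False IFF True = False
D IFF B = False IFF True = False
((D IFF (A IMPLIES (B IMPLIES C))) IFF (B IFF (F IFF C))) IMPLIES (D IFF B) = False IMPLIES False = True
F IMPLIES (((D IFF (A IMPLIES (B IMPLIES C))) IFF (B IFF (F IFF C))) IMPLIES (D IFF B)) = True IMPLIES True = True
(D IMPLIES ((C OR F) IMPLIES D)) IFF (F IMPLIES (((D IFF (A IMPLIES (B IMPLIES C))) IFF (B IFF (F IFF C))) IMPLIES (D IFF B))) = True IFF True = True
D IFF ((D IMPLIES ((C OR F) IMPLIES D)) IFF (F IMPLIES (((D IFF (A IMPLIES (B IMPLIES C))) IFF (B IFF (F IFF C))) IMPLIES (D IFF B)))) = False IFF True = False
D IMPLIES (D IFF ((D IMPLIES ((C OR F) IMPLIES D)) IFF (F IMPLIES (((D IFF (A IMPLIES (B IMPLIES C))) IFF (B IFF (F IFF C))) IMPLIES (D IFF B))))) = False IMPLIES False = True
F IMPLIES (D IMPLIES (D IFF ((D IMPLIES ((C OR F) IMPLIES D)) IFF (F IMPLIES (((D IFF (A IMPLIES (B IMPLIES C))) IFF (B IFF (F IFF C))) IMPLIES (D IFF B)))))) = True IMPLIES True = True

True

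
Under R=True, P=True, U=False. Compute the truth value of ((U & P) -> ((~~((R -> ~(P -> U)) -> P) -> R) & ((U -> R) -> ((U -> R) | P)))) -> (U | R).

True

U & P = False & True = False
P -> U = True -> False = False
~(P -> U) = ~False = True
R -> ~(P -> U) = True -> True = True
(R -> ~(P -> U)) -> P = True -> True = True
~((R -> ~(P -> U)) -> P) = ~True = False
~~((R -> ~(P -> U)) -> P) = ~False = True
~~((R -> ~(P -> U)) -> P) -> R = True -> True = True
U -> R = False -> True = True
U -> R = False -> True = True
(U -> R) | P = True | True = True
(U -> R) -> ((U -> R) | P) = True -> True = True
(~~((R -> ~(P -> U)) -> P) -> R) & ((U -> R) -> ((U -> R) | P)) = True & True = True
(U & P) -> ((~~((R -> ~(P -> U)) -> P) -> R) & ((U -> R) -> ((U -> R) | P))) = False -> True = True
U | R = False | True = True
((U & P) -> ((~~((R -> ~(P -> U)) -> P) -> R) & ((U -> R) -> ((U -> R) | P)))) -> (U | R) = True -> True = True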